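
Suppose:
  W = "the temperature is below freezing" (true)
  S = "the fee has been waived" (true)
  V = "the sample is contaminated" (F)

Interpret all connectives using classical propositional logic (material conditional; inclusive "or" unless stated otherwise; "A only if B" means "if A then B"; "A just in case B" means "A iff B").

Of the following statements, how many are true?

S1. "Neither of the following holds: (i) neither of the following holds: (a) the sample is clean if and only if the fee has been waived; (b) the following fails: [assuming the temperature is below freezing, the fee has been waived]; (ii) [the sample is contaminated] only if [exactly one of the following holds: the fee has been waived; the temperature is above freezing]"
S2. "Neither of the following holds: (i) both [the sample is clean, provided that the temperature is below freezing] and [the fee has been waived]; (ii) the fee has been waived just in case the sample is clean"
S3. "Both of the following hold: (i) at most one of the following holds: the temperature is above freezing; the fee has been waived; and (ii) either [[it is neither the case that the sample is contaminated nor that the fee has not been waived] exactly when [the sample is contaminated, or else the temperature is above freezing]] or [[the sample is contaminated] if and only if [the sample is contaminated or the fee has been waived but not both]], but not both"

0

S1: Parsed as ((¬V ↔ S) ↓ ¬(W → S)) ↓ (V → (S ⊕ ¬W))

¬V = ¬F = T
¬V ↔ S = T ↔ T = T
W → S = T → T = T
¬(W → S) = ¬T = F
(¬V ↔ S) ↓ ¬(W → S) = T ↓ F = F
¬W = ¬T = F
S ⊕ ¬W = T ⊕ F = T
V → (S ⊕ ¬W) = F → T = T
((¬V ↔ S) ↓ ¬(W → S)) ↓ (V → (S ⊕ ¬W)) = F ↓ T = F
Hence S1 is false.

S2: Parsed as ((W → ¬V) ∧ S) ↓ (S ↔ ¬V)

¬V = ¬F = T
W → ¬V = T → T = T
(W → ¬V) ∧ S = T ∧ T = T
¬V = ¬F = T
S ↔ ¬V = T ↔ T = T
((W → ¬V) ∧ S) ↓ (S ↔ ¬V) = T ↓ T = F
Thus S2 is false.

S3: This is (¬W ↑ S) ∧ (((V ↓ ¬S) ↔ (V ∨ ¬W)) ⊕ (V ↔ (V ⊕ S))).

¬W = ¬T = F
¬W ↑ S = F ↑ T = T
¬S = ¬T = F
V ↓ ¬S = F ↓ F = T
¬W = ¬T = F
V ∨ ¬W = F ∨ F = F
(V ↓ ¬S) ↔ (V ∨ ¬W) = T ↔ F = F
V ⊕ S = F ⊕ T = T
V ↔ (V ⊕ S) = F ↔ T = F
((V ↓ ¬S) ↔ (V ∨ ¬W)) ⊕ (V ↔ (V ⊕ S)) = F ⊕ F = F
(¬W ↑ S) ∧ (((V ↓ ¬S) ↔ (V ∨ ¬W)) ⊕ (V ↔ (V ⊕ S))) = T ∧ F = F
Thus S3 is false.

Count: 0.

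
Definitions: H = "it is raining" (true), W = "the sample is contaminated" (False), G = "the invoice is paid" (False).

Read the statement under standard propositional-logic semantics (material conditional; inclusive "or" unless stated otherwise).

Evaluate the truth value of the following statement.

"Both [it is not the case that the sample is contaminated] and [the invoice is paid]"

Values: W=F, G=F.
Formalization: ¬W ∧ G

¬W = ¬F = T
¬W ∧ G = T ∧ F = F

false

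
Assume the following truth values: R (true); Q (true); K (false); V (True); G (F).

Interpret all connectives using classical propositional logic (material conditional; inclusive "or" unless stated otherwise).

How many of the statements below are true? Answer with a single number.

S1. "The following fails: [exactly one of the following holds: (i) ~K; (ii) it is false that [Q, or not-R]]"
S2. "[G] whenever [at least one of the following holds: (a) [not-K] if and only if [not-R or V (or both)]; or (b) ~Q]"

S1: This is ~(~K xor ~(Q | ~R)).

~K = ~F = T
~R = ~T = F
Q | ~R = T | F = T
~(Q | ~R) = ~T = F
~K xor ~(Q | ~R) = T xor F = T
~(~K xor ~(Q | ~R)) = ~T = F
Hence S1 is false.

S2: This is ((~K <-> (~R | V)) | ~Q) -> G.

~K = ~F = T
~R = ~T = F
~R | V = F | T = T
~K <-> (~R | V) = T <-> T = T
~Q = ~T = F
(~K <-> (~R | V)) | ~Q = T | F = T
((~K <-> (~R | V)) | ~Q) -> G = T -> F = F
So S2 is false.

True statements: 0 (none).

0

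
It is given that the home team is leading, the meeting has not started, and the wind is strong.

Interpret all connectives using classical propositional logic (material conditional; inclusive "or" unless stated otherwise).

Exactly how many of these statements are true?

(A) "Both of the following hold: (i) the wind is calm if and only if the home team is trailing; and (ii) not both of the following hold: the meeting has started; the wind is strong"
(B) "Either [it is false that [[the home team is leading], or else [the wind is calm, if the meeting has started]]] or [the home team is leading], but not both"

2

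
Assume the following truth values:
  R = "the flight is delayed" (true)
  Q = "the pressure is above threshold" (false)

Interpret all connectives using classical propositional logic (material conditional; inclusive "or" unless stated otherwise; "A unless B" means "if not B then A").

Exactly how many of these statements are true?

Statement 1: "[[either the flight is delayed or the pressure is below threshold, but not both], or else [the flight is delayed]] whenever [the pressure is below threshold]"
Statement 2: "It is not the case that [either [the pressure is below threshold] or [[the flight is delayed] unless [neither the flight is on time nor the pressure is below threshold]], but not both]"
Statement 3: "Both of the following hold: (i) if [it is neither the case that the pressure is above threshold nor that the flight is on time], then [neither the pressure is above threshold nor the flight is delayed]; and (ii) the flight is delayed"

2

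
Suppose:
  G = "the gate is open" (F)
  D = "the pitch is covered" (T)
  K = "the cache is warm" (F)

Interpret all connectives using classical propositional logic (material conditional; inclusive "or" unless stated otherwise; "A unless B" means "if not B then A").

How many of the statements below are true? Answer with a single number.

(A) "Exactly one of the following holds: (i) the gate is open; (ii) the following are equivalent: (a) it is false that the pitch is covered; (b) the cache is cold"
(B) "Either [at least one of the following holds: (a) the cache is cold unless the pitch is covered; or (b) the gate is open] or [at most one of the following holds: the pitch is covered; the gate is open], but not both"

(A): This is G xor (not D iff not K).

not D = not True = False
not K = not False = True
not D iff not K = False iff True = False
G xor (not D iff not K) = False xor False = False
So (A) is false.

(B): In symbols: ((not K or D) or G) xor (D nand G)

not K = not False = True
not K or D = True or True = True
(not K or D) or G = True or False = True
D nand G = True nand False = True
((not K or D) or G) xor (D nand G) = True xor True = False
So (B) is false.

True statements: 0 (none).

0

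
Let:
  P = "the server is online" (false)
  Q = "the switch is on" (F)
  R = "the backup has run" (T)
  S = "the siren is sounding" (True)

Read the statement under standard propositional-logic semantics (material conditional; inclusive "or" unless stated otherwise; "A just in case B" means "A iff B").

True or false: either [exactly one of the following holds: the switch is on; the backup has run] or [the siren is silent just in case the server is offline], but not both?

true

Values: Q=F, R=T, S=T, P=F.
This is (Q ⊕ R) ⊕ (¬S ↔ ¬P).

Q ⊕ R = F ⊕ T = T
¬S = ¬T = F
¬P = ¬F = T
¬S ↔ ¬P = F ↔ T = F
(Q ⊕ R) ⊕ (¬S ↔ ¬P) = T ⊕ F = T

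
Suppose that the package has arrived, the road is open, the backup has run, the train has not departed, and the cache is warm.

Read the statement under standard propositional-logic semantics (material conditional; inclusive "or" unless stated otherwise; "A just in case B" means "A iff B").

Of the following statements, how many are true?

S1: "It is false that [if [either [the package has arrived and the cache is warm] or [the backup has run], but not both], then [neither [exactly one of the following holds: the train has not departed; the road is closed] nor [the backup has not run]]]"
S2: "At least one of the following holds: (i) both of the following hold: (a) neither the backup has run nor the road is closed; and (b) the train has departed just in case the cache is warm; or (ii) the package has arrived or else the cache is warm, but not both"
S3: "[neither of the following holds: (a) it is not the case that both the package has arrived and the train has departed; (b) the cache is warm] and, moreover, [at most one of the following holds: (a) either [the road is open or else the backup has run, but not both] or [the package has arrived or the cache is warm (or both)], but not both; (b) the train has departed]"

0

Let P = "the package has arrived" (T), U = "the cache is warm" (T), R = "the backup has run" (T), S = "the train has departed" (F), Q = "the road is closed" (F).

S1: Parsed as ~(((P & U) xor R) -> ((~S xor Q) nor ~R))

P & U = T & T = T
(P & U) xor R = T xor T = F
~S = ~F = T
~S xor Q = T xor F = T
~R = ~T = F
(~S xor Q) nor ~R = T nor F = F
((P & U) xor R) -> ((~S xor Q) nor ~R) = F -> F = T
~(((P & U) xor R) -> ((~S xor Q) nor ~R)) = ~T = F
Hence S1 is false.

S2: Formalization: ((R nor Q) & (S <-> U)) | (P xor U)

R nor Q = T nor F = F
S <-> U = F <-> T = F
(R nor Q) & (S <-> U) = F & F = F
P xor U = T xor T = F
((R nor Q) & (S <-> U)) | (P xor U) = F | F = F
So S2 is false.

S3: Formalization: ((P nand S) nor U) & (((~Q xor R) xor (P | U)) nand S)

P nand S = T nand F = T
(P nand S) nor U = T nor T = F
~Q = ~F = T
~Q xor R = T xor T = F
P | U = T | T = T
(~Q xor R) xor (P | U) = F xor T = T
((~Q xor R) xor (P | U)) nand S = T nand F = T
((P nand S) nor U) & (((~Q xor R) xor (P | U)) nand S) = F & T = F
Thus S3 is false.

Count: 0.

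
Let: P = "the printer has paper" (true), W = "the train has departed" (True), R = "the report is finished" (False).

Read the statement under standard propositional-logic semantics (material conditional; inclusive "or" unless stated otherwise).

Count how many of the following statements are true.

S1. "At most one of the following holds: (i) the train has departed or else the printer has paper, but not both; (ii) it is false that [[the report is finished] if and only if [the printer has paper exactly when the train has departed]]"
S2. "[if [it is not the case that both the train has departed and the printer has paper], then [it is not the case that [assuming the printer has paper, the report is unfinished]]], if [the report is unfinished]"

S1: In symbols: (W ⊕ P) ↑ ¬(R ↔ (P ↔ W))

W ⊕ P = T ⊕ T = F
P ↔ W = T ↔ T = T
R ↔ (P ↔ W) = F ↔ T = F
¬(R ↔ (P ↔ W)) = ¬F = T
(W ⊕ P) ↑ ¬(R ↔ (P ↔ W)) = F ↑ T = T
Hence S1 is true.

S2: Formalization: ¬R → ((W ↑ P) → ¬(P → ¬R))

¬R = ¬F = T
W ↑ P = T ↑ T = F
¬R = ¬F = T
P → ¬R = T → T = T
¬(P → ¬R) = ¬T = F
(W ↑ P) → ¬(P → ¬R) = F → F = T
¬R → ((W ↑ P) → ¬(P → ¬R)) = T → T = T
Thus S2 is true.

2 of the 2 statements are true.

2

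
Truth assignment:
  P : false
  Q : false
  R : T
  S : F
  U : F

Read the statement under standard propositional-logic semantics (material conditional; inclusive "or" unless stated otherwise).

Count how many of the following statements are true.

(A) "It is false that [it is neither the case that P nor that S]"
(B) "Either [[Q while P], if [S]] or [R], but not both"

(A): In symbols: ~(P nor S)

P nor S = F nor F = T
~(P nor S) = ~T = F
So (A) is false.

(B): Formalization: (S -> (Q & P)) xor R

Q & P = F & F = F
S -> (Q & P) = F -> F = T
(S -> (Q & P)) xor R = T xor T = F
Thus (B) is false.

0 of the 2 statements are true (none).

0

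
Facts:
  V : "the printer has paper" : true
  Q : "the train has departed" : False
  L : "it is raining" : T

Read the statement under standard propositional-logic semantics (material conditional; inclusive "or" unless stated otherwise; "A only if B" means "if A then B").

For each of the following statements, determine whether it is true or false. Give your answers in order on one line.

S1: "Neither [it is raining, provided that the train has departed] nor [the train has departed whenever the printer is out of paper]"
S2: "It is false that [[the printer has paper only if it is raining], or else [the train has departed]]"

S1: Parsed as (Q → L) ↓ (¬V → Q)

Q → L = F → T = T
¬V = ¬T = F
¬V → Q = F → F = T
(Q → L) ↓ (¬V → Q) = T ↓ T = F
Hence S1 is false.

S2: This is ¬((V → L) ∨ Q).

V → L = T → T = T
(V → L) ∨ Q = T ∨ F = T
¬((V → L) ∨ Q) = ¬T = F
Hence S2 is false.

S1 False, S2 False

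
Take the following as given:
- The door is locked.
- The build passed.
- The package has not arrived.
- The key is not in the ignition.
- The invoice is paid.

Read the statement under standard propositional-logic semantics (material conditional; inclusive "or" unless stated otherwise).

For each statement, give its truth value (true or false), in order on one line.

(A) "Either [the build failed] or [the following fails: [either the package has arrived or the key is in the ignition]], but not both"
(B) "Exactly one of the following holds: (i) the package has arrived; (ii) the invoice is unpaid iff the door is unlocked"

(A) true / (B) true

Let H = "the build passed" (T), U = "the package has arrived" (F), W = "the key is in the ignition" (F), V = "the invoice is paid" (T), K = "the door is locked" (T).

(A): In symbols: ~H xor ~(U | W)

~H = ~T = F
U | W = F | F = F
~(U | W) = ~F = T
~H xor ~(U | W) = F xor T = T
Thus (A) is true.

(B): In symbols: U xor (~V <-> ~K)

~V = ~T = F
~K = ~T = F
~V <-> ~K = F <-> F = T
U xor (~V <-> ~K) = F xor T = T
Thus (B) is true.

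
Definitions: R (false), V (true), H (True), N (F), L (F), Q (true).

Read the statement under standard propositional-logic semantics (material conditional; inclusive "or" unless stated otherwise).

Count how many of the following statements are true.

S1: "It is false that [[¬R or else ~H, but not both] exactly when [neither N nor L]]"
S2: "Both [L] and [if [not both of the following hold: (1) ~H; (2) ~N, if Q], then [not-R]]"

S1: Parsed as not ((not R xor not H) iff (N nor L))

not R = not False = True
not H = not True = False
not R xor not H = True xor False = True
N nor L = False nor False = True
(not R xor not H) iff (N nor L) = True iff True = True
not ((not R xor not H) iff (N nor L)) = not True = False
Hence S1 is false.

S2: Formalization: L and ((not H nand (Q -> not N)) -> not R)

not H = not True = False
not N = not False = True
Q -> not N = True -> True = True
not H nand (Q -> not N) = False nand True = True
not R = not False = True
(not H nand (Q -> not N)) -> not R = True -> True = True
L and ((not H nand (Q -> not N)) -> not R) = False and True = False
Thus S2 is false.

Count: 0.

0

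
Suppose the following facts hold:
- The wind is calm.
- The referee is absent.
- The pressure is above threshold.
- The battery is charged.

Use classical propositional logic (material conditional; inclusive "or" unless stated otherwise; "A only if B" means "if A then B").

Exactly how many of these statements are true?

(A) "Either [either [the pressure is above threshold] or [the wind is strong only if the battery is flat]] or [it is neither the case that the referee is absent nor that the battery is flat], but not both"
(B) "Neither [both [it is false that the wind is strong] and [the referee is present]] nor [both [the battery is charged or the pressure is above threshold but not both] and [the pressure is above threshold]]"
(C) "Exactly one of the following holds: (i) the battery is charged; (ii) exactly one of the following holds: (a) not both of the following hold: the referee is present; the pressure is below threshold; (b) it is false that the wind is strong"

Let R = "the pressure is above threshold" (T), P = "the wind is strong" (F), S = "the battery is charged" (T), Q = "the referee is present" (F).

(A): Parsed as (R | (P -> ~S)) xor (~Q nor ~S)

~S = ~T = F
P -> ~S = F -> F = T
R | (P -> ~S) = T | T = T
~Q = ~F = T
~S = ~T = F
~Q nor ~S = T nor F = F
(R | (P -> ~S)) xor (~Q nor ~S) = T xor F = T
Hence (A) is true.

(B): This is (~P & Q) nor ((S xor R) & R).

~P = ~F = T
~P & Q = T & F = F
S xor R = T xor T = F
(S xor R) & R = F & T = F
(~P & Q) nor ((S xor R) & R) = F nor F = T
Hence (B) is true.

(C): Formalization: S xor ((Q nand ~R) xor ~P)

~R = ~T = F
Q nand ~R = F nand F = T
~P = ~F = T
(Q nand ~R) xor ~P = T xor T = F
S xor ((Q nand ~R) xor ~P) = T xor F = T
Thus (C) is true.

3 of the 3 statements are true.

3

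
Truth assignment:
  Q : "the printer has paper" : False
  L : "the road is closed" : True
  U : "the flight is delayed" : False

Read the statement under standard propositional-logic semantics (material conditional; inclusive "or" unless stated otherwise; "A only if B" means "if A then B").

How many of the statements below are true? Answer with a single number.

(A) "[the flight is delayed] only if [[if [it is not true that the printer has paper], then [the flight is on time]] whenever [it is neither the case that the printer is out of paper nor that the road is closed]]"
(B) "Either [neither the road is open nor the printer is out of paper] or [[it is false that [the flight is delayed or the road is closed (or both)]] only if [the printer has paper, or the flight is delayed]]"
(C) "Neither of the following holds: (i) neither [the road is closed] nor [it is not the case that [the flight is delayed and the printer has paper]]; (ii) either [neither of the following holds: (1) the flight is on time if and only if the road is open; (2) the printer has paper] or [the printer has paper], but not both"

2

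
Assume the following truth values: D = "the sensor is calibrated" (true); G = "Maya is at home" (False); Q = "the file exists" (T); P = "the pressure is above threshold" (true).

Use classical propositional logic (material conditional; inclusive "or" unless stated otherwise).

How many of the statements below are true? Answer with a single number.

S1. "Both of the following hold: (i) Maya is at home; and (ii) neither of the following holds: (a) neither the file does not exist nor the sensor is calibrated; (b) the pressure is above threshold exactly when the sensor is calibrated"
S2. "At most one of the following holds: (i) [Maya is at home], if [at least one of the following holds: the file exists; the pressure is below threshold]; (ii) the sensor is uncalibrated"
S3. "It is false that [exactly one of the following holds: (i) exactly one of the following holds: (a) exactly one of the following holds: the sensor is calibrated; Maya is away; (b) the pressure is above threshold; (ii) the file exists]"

S1: Formalization: G & ((~Q nor D) nor (P <-> D))

~Q = ~T = F
~Q nor D = F nor T = F
P <-> D = T <-> T = T
(~Q nor D) nor (P <-> D) = F nor T = F
G & ((~Q nor D) nor (P <-> D)) = F & F = F
Hence S1 is false.

S2: Parsed as ((Q | ~P) -> G) nand ~D

~P = ~T = F
Q | ~P = T | F = T
(Q | ~P) -> G = T -> F = F
~D = ~T = F
((Q | ~P) -> G) nand ~D = F nand F = T
Thus S2 is true.

S3: Formalization: ~(((D xor ~G) xor P) xor Q)

~G = ~F = T
D xor ~G = T xor T = F
(D xor ~G) xor P = F xor T = T
((D xor ~G) xor P) xor Q = T xor T = F
~(((D xor ~G) xor P) xor Q) = ~F = T
So S3 is true.

Count: 2.

2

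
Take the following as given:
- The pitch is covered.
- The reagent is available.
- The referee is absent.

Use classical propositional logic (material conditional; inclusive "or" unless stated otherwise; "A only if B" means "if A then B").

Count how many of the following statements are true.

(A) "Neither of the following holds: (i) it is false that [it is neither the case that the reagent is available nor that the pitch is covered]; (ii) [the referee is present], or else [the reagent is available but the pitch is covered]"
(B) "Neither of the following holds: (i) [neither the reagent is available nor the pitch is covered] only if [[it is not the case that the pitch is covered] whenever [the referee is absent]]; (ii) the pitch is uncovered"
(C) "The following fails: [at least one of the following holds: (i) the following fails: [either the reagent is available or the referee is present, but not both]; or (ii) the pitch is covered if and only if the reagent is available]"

0

Let Q = "the reagent is available" (T), P = "the pitch is covered" (T), R = "the referee is present" (F).

(A): This is ~(Q nor P) nor (R | (Q & P)).

Q nor P = T nor T = F
~(Q nor P) = ~F = T
Q & P = T & T = T
R | (Q & P) = F | T = T
~(Q nor P) nor (R | (Q & P)) = T nor T = F
Thus (A) is false.

(B): This is ((Q nor P) -> (~R -> ~P)) nor ~P.

Q nor P = T nor T = F
~R = ~F = T
~P = ~T = F
~R -> ~P = T -> F = F
(Q nor P) -> (~R -> ~P) = F -> F = T
~P = ~T = F
((Q nor P) -> (~R -> ~P)) nor ~P = T nor F = F
Hence (B) is false.

(C): Formalization: ~(~(Q xor R) | (P <-> Q))

Q xor R = T xor F = T
~(Q xor R) = ~T = F
P <-> Q = T <-> T = T
~(Q xor R) | (P <-> Q) = F | T = T
~(~(Q xor R) | (P <-> Q)) = ~T = F
So (C) is false.

0 of the 3 statements are true (none).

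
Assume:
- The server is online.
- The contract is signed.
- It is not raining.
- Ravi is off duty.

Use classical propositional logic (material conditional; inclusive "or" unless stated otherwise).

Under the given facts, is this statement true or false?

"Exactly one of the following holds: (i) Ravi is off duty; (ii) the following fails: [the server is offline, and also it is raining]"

Let L = "Ravi is on call" (F), D = "the server is online" (T), Q = "it is raining" (F).
Formalization: ~L xor ~(~D & Q)

~L = ~F = T
~D = ~T = F
~D & Q = F & F = F
~(~D & Q) = ~F = T
~L xor ~(~D & Q) = T xor T = F

false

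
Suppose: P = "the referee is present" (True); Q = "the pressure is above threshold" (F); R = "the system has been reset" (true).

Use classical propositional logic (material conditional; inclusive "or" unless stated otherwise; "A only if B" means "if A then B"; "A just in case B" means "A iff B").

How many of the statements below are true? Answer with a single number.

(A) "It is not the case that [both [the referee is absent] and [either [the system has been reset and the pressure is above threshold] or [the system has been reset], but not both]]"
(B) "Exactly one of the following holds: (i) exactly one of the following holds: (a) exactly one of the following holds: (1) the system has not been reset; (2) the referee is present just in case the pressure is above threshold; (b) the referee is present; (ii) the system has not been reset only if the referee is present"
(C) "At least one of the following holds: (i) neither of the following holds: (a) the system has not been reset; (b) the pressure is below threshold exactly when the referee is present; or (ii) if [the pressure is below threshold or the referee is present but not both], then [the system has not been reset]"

2

(A): Parsed as ¬(¬P ∧ ((R ∧ Q) ⊕ R))

¬P = ¬T = F
R ∧ Q = T ∧ F = F
(R ∧ Q) ⊕ R = F ⊕ T = T
¬P ∧ ((R ∧ Q) ⊕ R) = F ∧ T = F
¬(¬P ∧ ((R ∧ Q) ⊕ R)) = ¬F = T
Hence (A) is true.

(B): In symbols: ((¬R ⊕ (P ↔ Q)) ⊕ P) ⊕ (¬R → P)

¬R = ¬T = F
P ↔ Q = T ↔ F = F
¬R ⊕ (P ↔ Q) = F ⊕ F = F
(¬R ⊕ (P ↔ Q)) ⊕ P = F ⊕ T = T
¬R = ¬T = F
¬R → P = F → T = T
((¬R ⊕ (P ↔ Q)) ⊕ P) ⊕ (¬R → P) = T ⊕ T = F
Hence (B) is false.

(C): In symbols: (¬R ↓ (¬Q ↔ P)) ∨ ((¬Q ⊕ P) → ¬R)

¬R = ¬T = F
¬Q = ¬F = T
¬Q ↔ P = T ↔ T = T
¬R ↓ (¬Q ↔ P) = F ↓ T = F
¬Q = ¬F = T
¬Q ⊕ P = T ⊕ T = F
¬R = ¬T = F
(¬Q ⊕ P) → ¬R = F → F = T
(¬R ↓ (¬Q ↔ P)) ∨ ((¬Q ⊕ P) → ¬R) = F ∨ T = T
So (C) is true.

True statements: 2 ((A), (C)).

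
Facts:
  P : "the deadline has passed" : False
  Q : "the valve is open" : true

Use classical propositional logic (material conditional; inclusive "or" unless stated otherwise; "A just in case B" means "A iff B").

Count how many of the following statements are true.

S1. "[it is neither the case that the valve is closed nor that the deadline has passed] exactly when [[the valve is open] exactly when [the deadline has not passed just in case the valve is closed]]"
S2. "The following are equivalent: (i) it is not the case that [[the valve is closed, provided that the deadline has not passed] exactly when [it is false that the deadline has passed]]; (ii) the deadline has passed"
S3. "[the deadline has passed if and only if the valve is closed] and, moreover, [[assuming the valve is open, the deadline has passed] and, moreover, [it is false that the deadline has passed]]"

0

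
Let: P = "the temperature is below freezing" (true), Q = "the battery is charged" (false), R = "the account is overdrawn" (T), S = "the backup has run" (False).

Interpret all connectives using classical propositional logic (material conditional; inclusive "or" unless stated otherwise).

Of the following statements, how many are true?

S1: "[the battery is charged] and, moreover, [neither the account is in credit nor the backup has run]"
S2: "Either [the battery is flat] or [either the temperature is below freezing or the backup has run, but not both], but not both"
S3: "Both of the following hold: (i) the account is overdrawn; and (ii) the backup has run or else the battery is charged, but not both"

0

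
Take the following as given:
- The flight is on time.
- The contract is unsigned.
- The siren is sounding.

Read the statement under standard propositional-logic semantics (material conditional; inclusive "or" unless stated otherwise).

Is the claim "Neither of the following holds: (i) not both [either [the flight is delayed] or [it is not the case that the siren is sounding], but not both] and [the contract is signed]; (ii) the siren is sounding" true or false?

Let G = "the flight is delayed" (F), L = "the siren is sounding" (T), Q = "the contract is signed" (F).
This is ((G ⊕ ¬L) ↑ Q) ↓ L.

¬L = ¬T = F
G ⊕ ¬L = F ⊕ F = F
(G ⊕ ¬L) ↑ Q = F ↑ F = T
((G ⊕ ¬L) ↑ Q) ↓ L = T ↓ T = F

The statement is false.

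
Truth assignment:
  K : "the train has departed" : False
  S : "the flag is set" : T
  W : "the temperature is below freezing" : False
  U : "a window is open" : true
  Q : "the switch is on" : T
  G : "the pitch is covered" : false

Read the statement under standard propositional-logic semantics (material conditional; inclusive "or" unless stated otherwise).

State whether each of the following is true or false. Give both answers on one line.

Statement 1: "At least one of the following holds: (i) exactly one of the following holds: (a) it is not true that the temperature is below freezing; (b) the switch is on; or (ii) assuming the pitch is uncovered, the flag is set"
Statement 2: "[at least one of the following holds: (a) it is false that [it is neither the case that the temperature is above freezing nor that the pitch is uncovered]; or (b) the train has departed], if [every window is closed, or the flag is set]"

Statement 1: This is (¬W ⊕ Q) ∨ (¬G → S).

¬W = ¬F = T
¬W ⊕ Q = T ⊕ T = F
¬G = ¬F = T
¬G → S = T → T = T
(¬W ⊕ Q) ∨ (¬G → S) = F ∨ T = T
Hence Statement 1 is true.

Statement 2: Formalization: (¬U ∨ S) → (¬(¬W ↓ ¬G) ∨ K)

¬U = ¬T = F
¬U ∨ S = F ∨ T = T
¬W = ¬F = T
¬G = ¬F = T
¬W ↓ ¬G = T ↓ T = F
¬(¬W ↓ ¬G) = ¬F = T
¬(¬W ↓ ¬G) ∨ K = T ∨ F = T
(¬U ∨ S) → (¬(¬W ↓ ¬G) ∨ K) = T → T = T
Thus Statement 2 is true.

Statement 1 true / Statement 2 true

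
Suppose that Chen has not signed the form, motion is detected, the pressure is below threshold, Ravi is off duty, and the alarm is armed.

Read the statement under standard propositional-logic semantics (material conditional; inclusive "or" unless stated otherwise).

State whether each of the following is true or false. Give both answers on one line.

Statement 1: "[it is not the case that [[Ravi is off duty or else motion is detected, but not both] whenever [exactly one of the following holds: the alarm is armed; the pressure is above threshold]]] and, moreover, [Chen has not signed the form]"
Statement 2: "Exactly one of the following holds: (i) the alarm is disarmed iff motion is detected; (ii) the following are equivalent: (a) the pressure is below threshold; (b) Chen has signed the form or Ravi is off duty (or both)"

Let U = "the alarm is armed" (T), R = "the pressure is above threshold" (F), S = "Ravi is on call" (F), Q = "motion is detected" (T), P = "Chen has signed the form" (F).

Statement 1: In symbols: ¬((U ⊕ R) → (¬S ⊕ Q)) ∧ ¬P

U ⊕ R = T ⊕ F = T
¬S = ¬F = T
¬S ⊕ Q = T ⊕ T = F
(U ⊕ R) → (¬S ⊕ Q) = T → F = F
¬((U ⊕ R) → (¬S ⊕ Q)) = ¬F = T
¬P = ¬F = T
¬((U ⊕ R) → (¬S ⊕ Q)) ∧ ¬P = T ∧ T = T
Hence Statement 1 is true.

Statement 2: Formalization: (¬U ↔ Q) ⊕ (¬R ↔ (P ∨ ¬S))

¬U = ¬T = F
¬U ↔ Q = F ↔ T = F
¬R = ¬F = T
¬S = ¬F = T
P ∨ ¬S = F ∨ T = T
¬R ↔ (P ∨ ¬S) = T ↔ T = T
(¬U ↔ Q) ⊕ (¬R ↔ (P ∨ ¬S)) = F ⊕ T = T
Thus Statement 2 is true.

Statement 1 true, Statement 2 true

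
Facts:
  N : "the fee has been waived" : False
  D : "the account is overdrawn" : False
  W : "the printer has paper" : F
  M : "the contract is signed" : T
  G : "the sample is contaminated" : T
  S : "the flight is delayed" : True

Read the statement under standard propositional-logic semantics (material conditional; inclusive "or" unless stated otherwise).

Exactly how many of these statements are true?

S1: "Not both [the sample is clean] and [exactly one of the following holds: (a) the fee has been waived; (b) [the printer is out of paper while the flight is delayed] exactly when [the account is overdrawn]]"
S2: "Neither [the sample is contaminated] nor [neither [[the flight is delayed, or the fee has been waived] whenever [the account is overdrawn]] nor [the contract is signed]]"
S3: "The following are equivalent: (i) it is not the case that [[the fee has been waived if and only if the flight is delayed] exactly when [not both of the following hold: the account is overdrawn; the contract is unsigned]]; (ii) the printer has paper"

S1: In symbols: not G nand (N xor ((not W and S) iff D))

not G = not True = False
not W = not False = True
not W and S = True and True = True
(not W and S) iff D = True iff False = False
N xor ((not W and S) iff D) = False xor False = False
not G nand (N xor ((not W and S) iff D)) = False nand False = True
Thus S1 is true.

S2: Parsed as G nor ((D -> (S or N)) nor M)

S or N = True or False = True
D -> (S or N) = False -> True = True
(D -> (S or N)) nor M = True nor True = False
G nor ((D -> (S or N)) nor M) = True nor False = False
Hence S2 is false.

S3: Formalization: not ((N iff S) iff (D nand not M)) iff W

N iff S = False iff True = False
not M = not True = False
D nand not M = False nand False = True
(N iff S) iff (D nand not M) = False iff True = False
not ((N iff S) iff (D nand not M)) = not False = True
not ((N iff S) iff (D nand not M)) iff W = True iff False = False
Thus S3 is false.

True statements: 1.

1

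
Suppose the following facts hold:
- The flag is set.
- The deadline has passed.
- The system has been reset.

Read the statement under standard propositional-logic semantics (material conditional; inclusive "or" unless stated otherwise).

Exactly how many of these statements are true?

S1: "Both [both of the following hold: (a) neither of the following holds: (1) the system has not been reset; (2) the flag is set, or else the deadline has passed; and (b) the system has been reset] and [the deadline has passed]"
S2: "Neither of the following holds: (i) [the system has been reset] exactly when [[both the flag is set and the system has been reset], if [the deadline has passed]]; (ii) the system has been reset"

0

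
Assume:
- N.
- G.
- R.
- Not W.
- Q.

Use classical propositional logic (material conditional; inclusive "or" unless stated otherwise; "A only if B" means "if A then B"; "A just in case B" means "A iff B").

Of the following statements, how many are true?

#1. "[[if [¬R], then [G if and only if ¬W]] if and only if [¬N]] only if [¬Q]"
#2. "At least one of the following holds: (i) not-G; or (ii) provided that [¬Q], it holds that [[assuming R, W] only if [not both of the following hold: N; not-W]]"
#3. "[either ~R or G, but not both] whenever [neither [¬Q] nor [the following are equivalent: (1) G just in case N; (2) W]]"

#1: Parsed as ((~R -> (G <-> ~W)) <-> ~N) -> ~Q

~R = ~T = F
~W = ~F = T
G <-> ~W = T <-> T = T
~R -> (G <-> ~W) = F -> T = T
~N = ~T = F
(~R -> (G <-> ~W)) <-> ~N = T <-> F = F
~Q = ~T = F
((~R -> (G <-> ~W)) <-> ~N) -> ~Q = F -> F = T
So #1 is true.

#2: Formalization: ~G | (~Q -> ((R -> W) -> (N nand ~W)))

~G = ~T = F
~Q = ~T = F
R -> W = T -> F = F
~W = ~F = T
N nand ~W = T nand T = F
(R -> W) -> (N nand ~W) = F -> F = T
~Q -> ((R -> W) -> (N nand ~W)) = F -> T = T
~G | (~Q -> ((R -> W) -> (N nand ~W))) = F | T = T
So #2 is true.

#3: This is (~Q nor ((G <-> N) <-> W)) -> (~R xor G).

~Q = ~T = F
G <-> N = T <-> T = T
(G <-> N) <-> W = T <-> F = F
~Q nor ((G <-> N) <-> W) = F nor F = T
~R = ~T = F
~R xor G = F xor T = T
(~Q nor ((G <-> N) <-> W)) -> (~R xor G) = T -> T = T
So #3 is true.

Count: 3.

3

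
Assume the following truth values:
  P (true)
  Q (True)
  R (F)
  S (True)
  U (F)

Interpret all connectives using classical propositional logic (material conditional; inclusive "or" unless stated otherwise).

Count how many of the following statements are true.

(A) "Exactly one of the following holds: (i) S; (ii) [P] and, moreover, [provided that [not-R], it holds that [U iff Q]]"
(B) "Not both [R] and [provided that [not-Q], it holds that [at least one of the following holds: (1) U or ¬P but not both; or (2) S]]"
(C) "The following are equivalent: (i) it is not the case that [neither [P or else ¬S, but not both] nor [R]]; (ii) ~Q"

(A): This is S xor (P and (not R -> (U iff Q))).

not R = not False = True
U iff Q = False iff True = False
not R -> (U iff Q) = True -> False = False
P and (not R -> (U iff Q)) = True and False = False
S xor (P and (not R -> (U iff Q))) = True xor False = True
So (A) is true.

(B): Parsed as R nand (not Q -> ((U xor not P) or S))

not Q = not True = False
not P = not True = False
U xor not P = False xor False = False
(U xor not P) or S = False or True = True
not Q -> ((U xor not P) or S) = False -> True = True
R nand (not Q -> ((U xor not P) or S)) = False nand True = True
Hence (B) is true.

(C): This is not ((P xor not S) nor R) iff not Q.

not S = not True = False
P xor not S = True xor False = True
(P xor not S) nor R = True nor False = False
not ((P xor not S) nor R) = not False = True
not Q = not True = False
not ((P xor not S) nor R) iff not Q = True iff False = False
So (C) is false.

2 of the 3 statements are true.

2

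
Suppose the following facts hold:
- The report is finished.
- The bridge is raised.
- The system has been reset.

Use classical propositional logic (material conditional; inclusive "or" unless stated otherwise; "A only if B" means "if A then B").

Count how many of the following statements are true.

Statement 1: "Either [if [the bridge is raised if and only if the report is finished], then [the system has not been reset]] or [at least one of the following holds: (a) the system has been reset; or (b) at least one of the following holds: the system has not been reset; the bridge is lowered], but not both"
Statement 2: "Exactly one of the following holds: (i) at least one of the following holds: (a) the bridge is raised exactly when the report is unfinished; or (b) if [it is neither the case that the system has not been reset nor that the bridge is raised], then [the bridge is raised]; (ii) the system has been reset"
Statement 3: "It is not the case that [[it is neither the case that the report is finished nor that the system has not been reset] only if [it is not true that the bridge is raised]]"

1

Let Q = "the bridge is raised" (T), P = "the report is finished" (T), R = "the system has been reset" (T).

Statement 1: Parsed as ((Q <-> P) -> ~R) xor (R | (~R | ~Q))

Q <-> P = T <-> T = T
~R = ~T = F
(Q <-> P) -> ~R = T -> F = F
~R = ~T = F
~Q = ~T = F
~R | ~Q = F | F = F
R | (~R | ~Q) = T | F = T
((Q <-> P) -> ~R) xor (R | (~R | ~Q)) = F xor T = T
Thus Statement 1 is true.

Statement 2: Parsed as ((Q <-> ~P) | ((~R nor Q) -> Q)) xor R

~P = ~T = F
Q <-> ~P = T <-> F = F
~R = ~T = F
~R nor Q = F nor T = F
(~R nor Q) -> Q = F -> T = T
(Q <-> ~P) | ((~R nor Q) -> Q) = F | T = T
((Q <-> ~P) | ((~R nor Q) -> Q)) xor R = T xor T = F
Hence Statement 2 is false.

Statement 3: Parsed as ~((P nor ~R) -> ~Q)

~R = ~T = F
P nor ~R = T nor F = F
~Q = ~T = F
(P nor ~R) -> ~Q = F -> F = T
~((P nor ~R) -> ~Q) = ~T = F
Hence Statement 3 is false.

Count: 1.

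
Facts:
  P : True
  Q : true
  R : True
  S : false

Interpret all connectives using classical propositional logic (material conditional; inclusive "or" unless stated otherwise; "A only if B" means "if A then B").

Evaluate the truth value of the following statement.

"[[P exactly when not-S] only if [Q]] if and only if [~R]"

Parsed as ((P <-> ~S) -> Q) <-> ~R

~S = ~F = T
P <-> ~S = T <-> T = T
(P <-> ~S) -> Q = T -> T = T
~R = ~T = F
((P <-> ~S) -> Q) <-> ~R = T <-> F = F

The statement is false.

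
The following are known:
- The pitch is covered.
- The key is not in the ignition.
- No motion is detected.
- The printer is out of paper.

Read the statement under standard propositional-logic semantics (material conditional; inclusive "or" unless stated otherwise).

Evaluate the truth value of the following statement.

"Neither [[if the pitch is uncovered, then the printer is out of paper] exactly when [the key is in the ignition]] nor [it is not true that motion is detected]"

Let S = "the pitch is covered" (True), H = "the printer has paper" (False), W = "the key is in the ignition" (False), D = "motion is detected" (False).
This is ((not S -> not H) iff W) nor not D.

not S = not True = False
not H = not False = True
not S -> not H = False -> True = True
(not S -> not H) iff W = True iff False = False
not D = not False = True
((not S -> not H) iff W) nor not D = False nor True = False

False.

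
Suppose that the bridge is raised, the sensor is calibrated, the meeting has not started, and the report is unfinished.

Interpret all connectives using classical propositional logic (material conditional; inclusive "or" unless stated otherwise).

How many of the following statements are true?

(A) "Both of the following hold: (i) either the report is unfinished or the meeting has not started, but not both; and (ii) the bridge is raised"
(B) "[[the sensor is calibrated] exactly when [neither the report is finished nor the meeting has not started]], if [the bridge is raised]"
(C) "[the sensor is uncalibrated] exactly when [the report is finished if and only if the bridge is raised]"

1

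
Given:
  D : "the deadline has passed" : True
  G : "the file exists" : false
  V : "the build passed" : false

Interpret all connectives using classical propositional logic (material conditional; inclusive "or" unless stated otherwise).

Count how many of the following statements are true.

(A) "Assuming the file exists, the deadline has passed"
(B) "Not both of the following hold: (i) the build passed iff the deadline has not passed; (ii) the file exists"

(A): In symbols: G -> D

G -> D = False -> True = True
Thus (A) is true.

(B): Formalization: (V iff not D) nand G

not D = not True = False
V iff not D = False iff False = True
(V iff not D) nand G = True nand False = True
Hence (B) is true.

2 of the 2 statements are true.

2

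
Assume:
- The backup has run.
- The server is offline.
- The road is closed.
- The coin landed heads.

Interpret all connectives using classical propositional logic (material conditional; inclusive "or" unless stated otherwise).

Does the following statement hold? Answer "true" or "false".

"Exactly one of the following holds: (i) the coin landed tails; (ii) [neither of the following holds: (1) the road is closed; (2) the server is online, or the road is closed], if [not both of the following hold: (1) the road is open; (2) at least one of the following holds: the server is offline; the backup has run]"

false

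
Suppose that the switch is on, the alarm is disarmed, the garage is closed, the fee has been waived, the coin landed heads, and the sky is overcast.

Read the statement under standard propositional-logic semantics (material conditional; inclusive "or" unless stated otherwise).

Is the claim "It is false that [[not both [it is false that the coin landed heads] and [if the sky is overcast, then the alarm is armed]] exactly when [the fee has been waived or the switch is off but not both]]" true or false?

The statement is false.

Let S = "the coin landed heads" (T), U = "the sky is overcast" (T), W = "the alarm is armed" (F), P = "the fee has been waived" (T), V = "the switch is on" (T).
Parsed as ¬((¬S ↑ (U → W)) ↔ (P ⊕ ¬V))

¬S = ¬T = F
U → W = T → F = F
¬S ↑ (U → W) = F ↑ F = T
¬V = ¬T = F
P ⊕ ¬V = T ⊕ F = T
(¬S ↑ (U → W)) ↔ (P ⊕ ¬V) = T ↔ T = T
¬((¬S ↑ (U → W)) ↔ (P ⊕ ¬V)) = ¬T = F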